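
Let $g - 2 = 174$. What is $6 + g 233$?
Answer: $41014$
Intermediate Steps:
$g = 176$ ($g = 2 + 174 = 176$)
$6 + g 233 = 6 + 176 \cdot 233 = 6 + 41008 = 41014$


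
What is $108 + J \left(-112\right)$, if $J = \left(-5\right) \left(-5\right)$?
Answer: $-2692$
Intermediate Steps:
$J = 25$
$108 + J \left(-112\right) = 108 + 25 \left(-112\right) = 108 - 2800 = -2692$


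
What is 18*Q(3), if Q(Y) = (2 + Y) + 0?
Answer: 90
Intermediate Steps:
Q(Y) = 2 + Y
18*Q(3) = 18*(2 + 3) = 18*5 = 90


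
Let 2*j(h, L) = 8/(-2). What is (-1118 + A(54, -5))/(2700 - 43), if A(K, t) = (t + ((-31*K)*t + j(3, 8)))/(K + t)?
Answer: -46419/130193 ≈ -0.35654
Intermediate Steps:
j(h, L) = -2 (j(h, L) = (8/(-2))/2 = (8*(-½))/2 = (½)*(-4) = -2)
A(K, t) = (-2 + t - 31*K*t)/(K + t) (A(K, t) = (t + ((-31*K)*t - 2))/(K + t) = (t + (-31*K*t - 2))/(K + t) = (t + (-2 - 31*K*t))/(K + t) = (-2 + t - 31*K*t)/(K + t))
(-1118 + A(54, -5))/(2700 - 43) = (-1118 + (-2 - 5 - 31*54*(-5))/(54 - 5))/(2700 - 43) = (-1118 + (-2 - 5 + 8370)/49)/2657 = (-1118 + (1/49)*8363)*(1/2657) = (-1118 + 8363/49)*(1/2657) = -46419/49*1/2657 = -46419/130193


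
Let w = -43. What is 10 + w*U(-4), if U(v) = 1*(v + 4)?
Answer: 10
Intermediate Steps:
U(v) = 4 + v (U(v) = 1*(4 + v) = 4 + v)
10 + w*U(-4) = 10 - 43*(4 - 4) = 10 - 43*0 = 10 + 0 = 10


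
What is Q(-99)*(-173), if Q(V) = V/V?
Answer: -173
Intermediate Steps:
Q(V) = 1
Q(-99)*(-173) = 1*(-173) = -173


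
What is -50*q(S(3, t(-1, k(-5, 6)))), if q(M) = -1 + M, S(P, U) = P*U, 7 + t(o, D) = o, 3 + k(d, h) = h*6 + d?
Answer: 1250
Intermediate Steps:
k(d, h) = -3 + d + 6*h (k(d, h) = -3 + (h*6 + d) = -3 + (6*h + d) = -3 + (d + 6*h) = -3 + d + 6*h)
t(o, D) = -7 + o
-50*q(S(3, t(-1, k(-5, 6)))) = -50*(-1 + 3*(-7 - 1)) = -50*(-1 + 3*(-8)) = -50*(-1 - 24) = -50*(-25) = 1250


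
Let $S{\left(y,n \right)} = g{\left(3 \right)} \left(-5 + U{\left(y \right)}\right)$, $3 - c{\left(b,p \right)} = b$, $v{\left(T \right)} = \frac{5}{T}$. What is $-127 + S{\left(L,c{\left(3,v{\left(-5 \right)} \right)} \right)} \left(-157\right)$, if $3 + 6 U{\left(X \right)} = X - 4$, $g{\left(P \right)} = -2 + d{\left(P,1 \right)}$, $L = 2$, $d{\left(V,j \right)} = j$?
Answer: $- \frac{6257}{6} \approx -1042.8$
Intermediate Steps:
$g{\left(P \right)} = -1$ ($g{\left(P \right)} = -2 + 1 = -1$)
$U{\left(X \right)} = - \frac{7}{6} + \frac{X}{6}$ ($U{\left(X \right)} = - \frac{1}{2} + \frac{X - 4}{6} = - \frac{1}{2} + \frac{-4 + X}{6} = - \frac{1}{2} + \left(- \frac{2}{3} + \frac{X}{6}\right) = - \frac{7}{6} + \frac{X}{6}$)
$c{\left(b,p \right)} = 3 - b$
$S{\left(y,n \right)} = \frac{37}{6} - \frac{y}{6}$ ($S{\left(y,n \right)} = - (-5 + \left(- \frac{7}{6} + \frac{y}{6}\right)) = - (- \frac{37}{6} + \frac{y}{6}) = \frac{37}{6} - \frac{y}{6}$)
$-127 + S{\left(L,c{\left(3,v{\left(-5 \right)} \right)} \right)} \left(-157\right) = -127 + \left(\frac{37}{6} - \frac{1}{3}\right) \left(-157\right) = -127 + \frac{35}{6} \left(-157\right) = -127 - \frac{5495}{6} = - \frac{6257}{6}$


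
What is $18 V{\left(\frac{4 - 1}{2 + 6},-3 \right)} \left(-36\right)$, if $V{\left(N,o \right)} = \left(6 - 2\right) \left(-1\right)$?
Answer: $2592$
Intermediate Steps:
$V{\left(N,o \right)} = -4$ ($V{\left(N,o \right)} = 4 \left(-1\right) = -4$)
$18 V{\left(\frac{4 - 1}{2 + 6},-3 \right)} \left(-36\right) = 18 \left(-4\right) \left(-36\right) = \left(-72\right) \left(-36\right) = 2592$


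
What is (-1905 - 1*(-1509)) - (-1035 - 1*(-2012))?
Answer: -1373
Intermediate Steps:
(-1905 - 1*(-1509)) - (-1035 - 1*(-2012)) = (-1905 + 1509) - (-1035 + 2012) = -396 - 1*977 = -396 - 977 = -1373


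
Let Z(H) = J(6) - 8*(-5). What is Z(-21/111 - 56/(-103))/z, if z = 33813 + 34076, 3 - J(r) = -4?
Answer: 47/67889 ≈ 0.00069231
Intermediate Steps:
J(r) = 7 (J(r) = 3 - 1*(-4) = 3 + 4 = 7)
Z(H) = 47 (Z(H) = 7 - 8*(-5) = 7 + 40 = 47)
z = 67889
Z(-21/111 - 56/(-103))/z = 47/67889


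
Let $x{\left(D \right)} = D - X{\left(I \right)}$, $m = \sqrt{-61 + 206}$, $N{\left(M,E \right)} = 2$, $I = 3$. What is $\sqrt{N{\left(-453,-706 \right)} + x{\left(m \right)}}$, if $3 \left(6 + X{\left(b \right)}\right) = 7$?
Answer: $\frac{\sqrt{51 + 9 \sqrt{145}}}{3} \approx 4.2081$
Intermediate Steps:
$X{\left(b \right)} = - \frac{11}{3}$ ($X{\left(b \right)} = -6 + \frac{1}{3} \cdot 7 = -6 + \frac{7}{3} = - \frac{11}{3}$)
$m = \sqrt{145} \approx 12.042$
$x{\left(D \right)} = \frac{11}{3} + D$ ($x{\left(D \right)} = D - - \frac{11}{3} = D + \frac{11}{3} = \frac{11}{3} + D$)
$\sqrt{N{\left(-453,-706 \right)} + x{\left(m \right)}} = \sqrt{2 + \left(\frac{11}{3} + \sqrt{145}\right)} = \sqrt{\frac{17}{3} + \sqrt{145}}$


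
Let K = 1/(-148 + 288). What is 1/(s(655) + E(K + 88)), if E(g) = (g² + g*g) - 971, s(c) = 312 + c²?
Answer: 9800/4349793841 ≈ 2.2530e-6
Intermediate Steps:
K = 1/140 ≈ 0.0071429
E(g) = -971 + 2*g² (E(g) = (g² + g²) - 971 = 2*g² - 971 = -971 + 2*g²)
1/(s(655) + E(K + 88)) = 1/((312 + 655²) + (-971 + 2*(1/140 + 88)²)) = 1/((312 + 429025) + (-971 + 2*(12321/140)²)) = 1/(429337 + (-971 + 2*(151807041/19600))) = 1/(429337 + (-971 + 151807041/9800)) = 1/(429337 + 142291241/9800) = 1/(4349793841/9800) = 9800/4349793841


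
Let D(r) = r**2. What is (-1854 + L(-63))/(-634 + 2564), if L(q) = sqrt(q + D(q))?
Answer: -927/965 + 3*sqrt(434)/1930 ≈ -0.92824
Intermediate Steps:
L(q) = sqrt(q + q**2)
(-1854 + L(-63))/(-634 + 2564) = (-1854 + sqrt(-63*(1 - 63)))/(-634 + 2564) = (-1854 + sqrt(-63*(-62)))/1930 = (-1854 + sqrt(3906))*(1/1930) = (-1854 + 3*sqrt(434))*(1/1930) = -927/965 + 3*sqrt(434)/1930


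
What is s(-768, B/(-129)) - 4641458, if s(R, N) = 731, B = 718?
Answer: -4640727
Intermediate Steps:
s(-768, B/(-129)) - 4641458 = 731 - 4641458 = -4640727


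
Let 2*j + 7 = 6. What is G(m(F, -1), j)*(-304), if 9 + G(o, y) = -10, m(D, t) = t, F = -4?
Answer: 5776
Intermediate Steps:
j = -½ (j = -7/2 + (½)*6 = -7/2 + 3 = -½ ≈ -0.50000)
G(o, y) = -19 (G(o, y) = -9 - 10 = -19)
G(m(F, -1), j)*(-304) = -19*(-304) = 5776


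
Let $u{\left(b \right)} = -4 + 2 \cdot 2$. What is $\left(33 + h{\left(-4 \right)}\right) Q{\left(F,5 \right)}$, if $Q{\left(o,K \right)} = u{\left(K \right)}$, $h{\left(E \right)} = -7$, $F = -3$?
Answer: $0$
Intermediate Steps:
$u{\left(b \right)} = 0$ ($u{\left(b \right)} = -4 + 4 = 0$)
$Q{\left(o,K \right)} = 0$
$\left(33 + h{\left(-4 \right)}\right) Q{\left(F,5 \right)} = \left(33 - 7\right) 0 = 26 \cdot 0 = 0$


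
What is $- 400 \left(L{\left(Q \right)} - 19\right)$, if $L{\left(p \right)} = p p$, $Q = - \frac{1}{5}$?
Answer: $7584$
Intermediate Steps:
$Q = - \frac{1}{5}$ ($Q = \left(-1\right) \frac{1}{5} = - \frac{1}{5} \approx -0.2$)
$L{\left(p \right)} = p^{2}$
$- 400 \left(L{\left(Q \right)} - 19\right) = - 400 \left(\left(- \frac{1}{5}\right)^{2} - 19\right) = - 400 \left(\frac{1}{25} - 19\right) = \left(-400\right) \left(- \frac{474}{25}\right) = 7584$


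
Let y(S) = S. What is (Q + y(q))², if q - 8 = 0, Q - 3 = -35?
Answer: 576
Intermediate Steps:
Q = -32 (Q = 3 - 35 = -32)
q = 8 (q = 8 + 0 = 8)
(Q + y(q))² = (-32 + 8)² = (-24)² = 576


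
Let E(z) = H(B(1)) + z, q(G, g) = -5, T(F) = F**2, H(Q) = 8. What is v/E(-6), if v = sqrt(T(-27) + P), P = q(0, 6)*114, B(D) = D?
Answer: sqrt(159)/2 ≈ 6.3048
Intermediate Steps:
P = -570 (P = -5*114 = -570)
E(z) = 8 + z
v = sqrt(159) (v = sqrt((-27)**2 - 570) = sqrt(729 - 570) = sqrt(159) ≈ 12.610)
v/E(-6) = sqrt(159)/(8 - 6) = sqrt(159)/2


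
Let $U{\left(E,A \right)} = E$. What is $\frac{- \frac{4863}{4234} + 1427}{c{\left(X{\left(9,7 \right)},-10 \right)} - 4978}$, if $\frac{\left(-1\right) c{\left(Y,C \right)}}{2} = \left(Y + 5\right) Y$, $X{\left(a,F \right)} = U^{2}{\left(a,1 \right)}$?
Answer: $- \frac{1207411}{16012988} \approx -0.075402$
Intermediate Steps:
$X{\left(a,F \right)} = a^{2}$
$c{\left(Y,C \right)} = - 2 Y \left(5 + Y\right)$ ($c{\left(Y,C \right)} = - 2 \left(Y + 5\right) Y = - 2 \left(5 + Y\right) Y = - 2 Y \left(5 + Y\right)$)
$\frac{- \frac{4863}{4234} + 1427}{c{\left(X{\left(9,7 \right)},-10 \right)} - 4978} = \frac{- \frac{4863}{4234} + 1427}{- 2 \cdot 9^{2} \left(5 + 9^{2}\right) - 4978} = \frac{\left(-4863\right) \frac{1}{4234} + 1427}{\left(-2\right) 81 \left(5 + 81\right) - 4978} = \frac{- \frac{4863}{4234} + 1427}{\left(-2\right) 81 \cdot 86 - 4978} = \frac{6037055}{4234 \left(-13932 - 4978\right)} = \frac{6037055}{4234 \left(-18910\right)} = \frac{6037055}{4234} \left(- \frac{1}{18910}\right) = - \frac{1207411}{16012988}$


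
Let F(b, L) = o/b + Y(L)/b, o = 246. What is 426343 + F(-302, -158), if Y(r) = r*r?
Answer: 64365188/151 ≈ 4.2626e+5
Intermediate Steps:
Y(r) = r**2
F(b, L) = 246/b + L**2/b
426343 + F(-302, -158) = 426343 + (246 + (-158)**2)/(-302) = 426343 - (246 + 24964)/302 = 426343 - 1/302*25210 = 426343 - 12605/151 = 64365188/151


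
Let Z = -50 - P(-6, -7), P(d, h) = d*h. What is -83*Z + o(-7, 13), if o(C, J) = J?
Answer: 7649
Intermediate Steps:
Z = -92 (Z = -50 - (-6)*(-7) = -50 - 1*42 = -50 - 42 = -92)
-83*Z + o(-7, 13) = -83*(-92) + 13 = 7636 + 13 = 7649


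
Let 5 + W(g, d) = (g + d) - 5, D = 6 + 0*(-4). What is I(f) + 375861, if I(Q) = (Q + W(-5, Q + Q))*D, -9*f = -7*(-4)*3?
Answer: 375603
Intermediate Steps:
D = 6 (D = 6 + 0 = 6)
W(g, d) = -10 + d + g (W(g, d) = -5 + ((g + d) - 5) = -5 + ((d + g) - 5) = -5 + (-5 + d + g) = -10 + d + g)
f = -28/3 (f = -(-7*(-4))*3/9 = -28*3/9 = -1/9*84 = -28/3 ≈ -9.3333)
I(Q) = -90 + 18*Q (I(Q) = (Q + (-10 + (Q + Q) - 5))*6 = (Q + (-10 + 2*Q - 5))*6 = (Q + (-15 + 2*Q))*6 = (-15 + 3*Q)*6 = -90 + 18*Q)
I(f) + 375861 = (-90 + 18*(-28/3)) + 375861 = (-90 - 168) + 375861 = -258 + 375861 = 375603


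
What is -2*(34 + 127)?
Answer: -322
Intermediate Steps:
-2*(34 + 127) = -2*161 = -322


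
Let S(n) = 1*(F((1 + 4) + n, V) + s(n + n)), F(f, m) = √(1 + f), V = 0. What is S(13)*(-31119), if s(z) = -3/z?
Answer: 93357/26 - 31119*√19 ≈ -1.3205e+5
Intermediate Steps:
S(n) = √(6 + n) - 3/(2*n) (S(n) = 1*(√(1 + ((1 + 4) + n)) - 3/(n + n)) = 1*(√(1 + (5 + n)) - 3*1/(2*n)) = 1*(√(6 + n) - 3/(2*n)) = √(6 + n) - 3/(2*n))
S(13)*(-31119) = (√(6 + 13) - 3/2/13)*(-31119) = (√19 - 3/2*1/13)*(-31119) = (√19 - 3/26)*(-31119) = (-3/26 + √19)*(-31119) = 93357/26 - 31119*√19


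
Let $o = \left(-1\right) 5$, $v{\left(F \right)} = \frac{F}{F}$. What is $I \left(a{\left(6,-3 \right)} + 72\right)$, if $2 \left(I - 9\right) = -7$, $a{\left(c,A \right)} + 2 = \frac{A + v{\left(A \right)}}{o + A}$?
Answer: $\frac{3091}{8} \approx 386.38$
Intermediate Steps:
$v{\left(F \right)} = 1$
$o = -5$
$a{\left(c,A \right)} = -2 + \frac{1 + A}{-5 + A}$ ($a{\left(c,A \right)} = -2 + \frac{A + 1}{-5 + A} = -2 + \frac{1 + A}{-5 + A}$)
$I = \frac{11}{2}$ ($I = 9 + \frac{1}{2} \left(-7\right) = 9 - \frac{7}{2} = \frac{11}{2} \approx 5.5$)
$I \left(a{\left(6,-3 \right)} + 72\right) = \frac{11 \left(\frac{11 - -3}{-5 - 3} + 72\right)}{2} = \frac{11 \left(\frac{11 + 3}{-8} + 72\right)}{2} = \frac{11 \left(\left(- \frac{1}{8}\right) 14 + 72\right)}{2} = \frac{11 \left(- \frac{7}{4} + 72\right)}{2} = \frac{11}{2} \cdot \frac{281}{4} = \frac{3091}{8}$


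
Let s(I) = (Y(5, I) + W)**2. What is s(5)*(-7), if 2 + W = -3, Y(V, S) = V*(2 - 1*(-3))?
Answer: -2800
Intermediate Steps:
Y(V, S) = 5*V (Y(V, S) = V*(2 + 3) = V*5 = 5*V)
W = -5 (W = -2 - 3 = -5)
s(I) = 400 (s(I) = (5*5 - 5)**2 = (25 - 5)**2 = 20**2 = 400)
s(5)*(-7) = 400*(-7) = -2800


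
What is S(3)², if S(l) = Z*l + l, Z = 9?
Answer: 900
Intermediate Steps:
S(l) = 10*l (S(l) = 9*l + l = 10*l)
S(3)² = (10*3)² = 30² = 900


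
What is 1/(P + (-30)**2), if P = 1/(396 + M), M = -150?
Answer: 246/221401 ≈ 0.0011111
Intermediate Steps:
P = 1/246 (P = 1/(396 - 150) = 1/246 ≈ 0.0040650)
1/(P + (-30)**2) = 1/(1/246 + (-30)**2) = 1/(1/246 + 900) = 1/(221401/246) = 246/221401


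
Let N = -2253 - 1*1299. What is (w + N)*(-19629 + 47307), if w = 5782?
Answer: 61721940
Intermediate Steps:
N = -3552 (N = -2253 - 1299 = -3552)
(w + N)*(-19629 + 47307) = (5782 - 3552)*(-19629 + 47307) = 2230*27678 = 61721940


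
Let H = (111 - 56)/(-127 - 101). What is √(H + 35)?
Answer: 5*√18069/114 ≈ 5.8957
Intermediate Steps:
H = -55/228 (H = 55/(-228) = 55*(-1/228) = -55/228 ≈ -0.24123)
√(H + 35) = √(-55/228 + 35) = √(7925/228) = 5*√18069/114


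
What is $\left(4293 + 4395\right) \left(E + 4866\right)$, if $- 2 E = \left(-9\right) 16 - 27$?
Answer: $43018632$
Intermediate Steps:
$E = \frac{171}{2}$ ($E = - \frac{\left(-9\right) 16 - 27}{2} = - \frac{-144 - 27}{2} = \left(- \frac{1}{2}\right) \left(-171\right) = \frac{171}{2} \approx 85.5$)
$\left(4293 + 4395\right) \left(E + 4866\right) = \left(4293 + 4395\right) \left(\frac{171}{2} + 4866\right) = 8688 \cdot \frac{9903}{2} = 43018632$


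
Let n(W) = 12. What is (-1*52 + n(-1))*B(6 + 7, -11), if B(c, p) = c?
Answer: -520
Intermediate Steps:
(-1*52 + n(-1))*B(6 + 7, -11) = (-1*52 + 12)*(6 + 7) = (-52 + 12)*13 = -40*13 = -520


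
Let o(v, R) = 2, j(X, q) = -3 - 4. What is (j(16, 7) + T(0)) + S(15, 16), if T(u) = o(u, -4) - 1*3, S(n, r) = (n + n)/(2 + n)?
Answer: -106/17 ≈ -6.2353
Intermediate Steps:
j(X, q) = -7
S(n, r) = 2*n/(2 + n) (S(n, r) = (2*n)/(2 + n) = 2*n/(2 + n))
T(u) = -1 (T(u) = 2 - 1*3 = 2 - 3 = -1)
(j(16, 7) + T(0)) + S(15, 16) = (-7 - 1) + 2*15/(2 + 15) = -8 + 2*15/17 = -8 + 2*15*(1/17) = -8 + 30/17 = -106/17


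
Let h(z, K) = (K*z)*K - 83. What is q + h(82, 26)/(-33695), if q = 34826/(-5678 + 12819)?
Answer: 778214861/240615995 ≈ 3.2343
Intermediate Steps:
h(z, K) = -83 + z*K² (h(z, K) = z*K² - 83 = -83 + z*K²)
q = 34826/7141 ≈ 4.8769
q + h(82, 26)/(-33695) = 34826/7141 + (-83 + 82*26²)/(-33695) = 34826/7141 + (-83 + 82*676)*(-1/33695) = 34826/7141 + (-83 + 55432)*(-1/33695) = 34826/7141 + 55349*(-1/33695) = 34826/7141 - 55349/33695 = 778214861/240615995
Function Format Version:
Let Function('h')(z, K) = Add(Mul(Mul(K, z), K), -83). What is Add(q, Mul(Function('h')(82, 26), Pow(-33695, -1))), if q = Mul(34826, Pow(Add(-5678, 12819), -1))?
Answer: Rational(778214861, 240615995) ≈ 3.2343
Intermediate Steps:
Function('h')(z, K) = Add(-83, Mul(z, Pow(K, 2))) (Function('h')(z, K) = Add(Mul(z, Pow(K, 2)), -83) = Add(-83, Mul(z, Pow(K, 2))))
q = Rational(34826, 7141) (q = Mul(34826, Pow(7141, -1)) = Mul(34826, Rational(1, 7141)) = Rational(34826, 7141) ≈ 4.8769)
Add(q, Mul(Function('h')(82, 26), Pow(-33695, -1))) = Add(Rational(34826, 7141), Mul(Add(-83, Mul(82, Pow(26, 2))), Pow(-33695, -1))) = Add(Rational(34826, 7141), Mul(Add(-83, Mul(82, 676)), Rational(-1, 33695))) = Add(Rational(34826, 7141), Mul(Add(-83, 55432), Rational(-1, 33695))) = Add(Rational(34826, 7141), Mul(55349, Rational(-1, 33695))) = Add(Rational(34826, 7141), Rational(-55349, 33695)) = Rational(778214861, 240615995)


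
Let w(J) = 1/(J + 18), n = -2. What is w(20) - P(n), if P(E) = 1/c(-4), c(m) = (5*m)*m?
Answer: 21/1520 ≈ 0.013816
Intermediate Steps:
c(m) = 5*m²
w(J) = 1/(18 + J)
P(E) = 1/80 (P(E) = 1/(5*(-4)²) = 1/(5*16) = 1/80)
w(20) - P(n) = 1/(18 + 20) - 1*1/80 = 1/38 - 1/80 = 21/1520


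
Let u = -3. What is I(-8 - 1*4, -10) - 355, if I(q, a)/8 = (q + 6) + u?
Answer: -427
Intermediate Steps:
I(q, a) = 24 + 8*q (I(q, a) = 8*((q + 6) - 3) = 8*((6 + q) - 3) = 8*(3 + q) = 24 + 8*q)
I(-8 - 1*4, -10) - 355 = (24 + 8*(-8 - 1*4)) - 355 = (24 + 8*(-8 - 4)) - 355 = (24 + 8*(-12)) - 355 = (24 - 96) - 355 = -72 - 355 = -427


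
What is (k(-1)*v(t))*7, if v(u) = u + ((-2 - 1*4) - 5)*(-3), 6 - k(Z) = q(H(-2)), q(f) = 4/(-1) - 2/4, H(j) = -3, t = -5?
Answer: 2058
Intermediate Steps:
q(f) = -9/2 (q(f) = 4*(-1) - 2*¼ = -4 - ½ = -9/2)
k(Z) = 21/2 (k(Z) = 6 - 1*(-9/2) = 6 + 9/2 = 21/2)
v(u) = 33 + u (v(u) = u + ((-2 - 4) - 5)*(-3) = u + (-6 - 5)*(-3) = u - 11*(-3) = u + 33 = 33 + u)
(k(-1)*v(t))*7 = (21*(33 - 5)/2)*7 = ((21/2)*28)*7 = 294*7 = 2058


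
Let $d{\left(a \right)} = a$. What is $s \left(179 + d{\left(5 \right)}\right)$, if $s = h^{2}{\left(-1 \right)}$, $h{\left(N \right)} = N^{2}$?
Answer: $184$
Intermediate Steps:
$s = 1$ ($s = \left(\left(-1\right)^{2}\right)^{2} = 1^{2} = 1$)
$s \left(179 + d{\left(5 \right)}\right) = 1 \left(179 + 5\right) = 1 \cdot 184 = 184$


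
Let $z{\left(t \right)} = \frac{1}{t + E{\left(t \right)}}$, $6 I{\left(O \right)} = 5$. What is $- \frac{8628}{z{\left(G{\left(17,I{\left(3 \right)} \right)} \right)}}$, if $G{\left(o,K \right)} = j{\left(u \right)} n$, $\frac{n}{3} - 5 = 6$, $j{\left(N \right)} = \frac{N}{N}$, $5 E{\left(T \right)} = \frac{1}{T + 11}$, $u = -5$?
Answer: $- \frac{15661977}{55} \approx -2.8476 \cdot 10^{5}$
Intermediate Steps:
$E{\left(T \right)} = \frac{1}{5 \left(11 + T\right)}$ ($E{\left(T \right)} = \frac{1}{5 \left(T + 11\right)} = \frac{1}{5 \left(11 + T\right)}$)
$j{\left(N \right)} = 1$
$n = 33$ ($n = 15 + 3 \cdot 6 = 15 + 18 = 33$)
$I{\left(O \right)} = \frac{5}{6}$ ($I{\left(O \right)} = \frac{1}{6} \cdot 5 = \frac{5}{6}$)
$G{\left(o,K \right)} = 33$ ($G{\left(o,K \right)} = 1 \cdot 33 = 33$)
$z{\left(t \right)} = \frac{1}{t + \frac{1}{5 \left(11 + t\right)}}$
$- \frac{8628}{z{\left(G{\left(17,I{\left(3 \right)} \right)} \right)}} = - \frac{8628}{5 \frac{1}{1 + 5 \cdot 33 \left(11 + 33\right)} \left(11 + 33\right)} = - \frac{8628}{5 \frac{1}{1 + 5 \cdot 33 \cdot 44} \cdot 44} = - \frac{8628}{5 \frac{1}{1 + 7260} \cdot 44} = - \frac{8628}{5 \cdot \frac{1}{7261} \cdot 44} = - \frac{8628}{\frac{220}{7261}} = \left(-8628\right) \frac{7261}{220} = - \frac{15661977}{55}$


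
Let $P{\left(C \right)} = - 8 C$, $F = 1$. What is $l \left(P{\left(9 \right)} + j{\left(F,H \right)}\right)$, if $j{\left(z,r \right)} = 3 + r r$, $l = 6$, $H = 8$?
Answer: $-30$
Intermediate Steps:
$j{\left(z,r \right)} = 3 + r^{2}$
$l \left(P{\left(9 \right)} + j{\left(F,H \right)}\right) = 6 \left(\left(-8\right) 9 + \left(3 + 8^{2}\right)\right) = 6 \left(-72 + \left(3 + 64\right)\right) = 6 \left(-72 + 67\right) = 6 \left(-5\right) = -30$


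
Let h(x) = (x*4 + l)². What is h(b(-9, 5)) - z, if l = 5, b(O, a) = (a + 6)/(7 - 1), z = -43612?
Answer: 393877/9 ≈ 43764.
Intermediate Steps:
b(O, a) = 1 + a/6 (b(O, a) = (6 + a)/6 = (6 + a)*(⅙) = 1 + a/6)
h(x) = (5 + 4*x)² (h(x) = (x*4 + 5)² = (4*x + 5)² = (5 + 4*x)²)
h(b(-9, 5)) - z = (5 + 4*(1 + (⅙)*5))² - 1*(-43612) = (5 + 4*(1 + ⅚))² + 43612 = (5 + 4*(11/6))² + 43612 = (5 + 22/3)² + 43612 = (37/3)² + 43612 = 1369/9 + 43612 = 393877/9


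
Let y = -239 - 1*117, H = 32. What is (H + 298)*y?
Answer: -117480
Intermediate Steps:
y = -356 (y = -239 - 117 = -356)
(H + 298)*y = (32 + 298)*(-356) = 330*(-356) = -117480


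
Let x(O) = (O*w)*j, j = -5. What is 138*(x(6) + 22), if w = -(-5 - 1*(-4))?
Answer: -1104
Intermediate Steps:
w = 1 (w = -(-5 + 4) = -1*(-1) = 1)
x(O) = -5*O (x(O) = (O*1)*(-5) = O*(-5) = -5*O)
138*(x(6) + 22) = 138*(-5*6 + 22) = 138*(-30 + 22) = 138*(-8) = -1104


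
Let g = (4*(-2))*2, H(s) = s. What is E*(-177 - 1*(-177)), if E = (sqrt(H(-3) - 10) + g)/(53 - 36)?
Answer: 0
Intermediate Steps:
g = -16 (g = -8*2 = -16)
E = -16/17 + I*sqrt(13)/17 (E = (sqrt(-3 - 10) - 16)/(53 - 36) = (sqrt(-13) - 16)/17 = (I*sqrt(13) - 16)*(1/17) = (-16 + I*sqrt(13))*(1/17) = -16/17 + I*sqrt(13)/17 ≈ -0.94118 + 0.21209*I)
E*(-177 - 1*(-177)) = (-16/17 + I*sqrt(13)/17)*(-177 - 1*(-177)) = (-16/17 + I*sqrt(13)/17)*(-177 + 177) = (-16/17 + I*sqrt(13)/17)*0 = 0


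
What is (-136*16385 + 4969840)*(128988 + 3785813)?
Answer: 10732348645480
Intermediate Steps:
(-136*16385 + 4969840)*(128988 + 3785813) = (-2228360 + 4969840)*3914801 = 2741480*3914801 = 10732348645480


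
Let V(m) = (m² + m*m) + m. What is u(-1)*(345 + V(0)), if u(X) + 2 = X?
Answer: -1035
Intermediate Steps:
V(m) = m + 2*m² (V(m) = (m² + m²) + m = 2*m² + m = m + 2*m²)
u(X) = -2 + X
u(-1)*(345 + V(0)) = (-2 - 1)*(345 + 0*(1 + 2*0)) = -3*(345 + 0*(1 + 0)) = -3*(345 + 0*1) = -3*(345 + 0) = -3*345 = -1035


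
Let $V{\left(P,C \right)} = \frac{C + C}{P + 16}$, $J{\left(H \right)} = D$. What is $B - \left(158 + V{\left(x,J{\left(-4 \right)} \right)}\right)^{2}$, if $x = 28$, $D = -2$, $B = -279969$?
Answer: $- \frac{36893418}{121} \approx -3.049 \cdot 10^{5}$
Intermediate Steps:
$J{\left(H \right)} = -2$
$V{\left(P,C \right)} = \frac{2 C}{16 + P}$
$B - \left(158 + V{\left(x,J{\left(-4 \right)} \right)}\right)^{2} = -279969 - \left(158 + 2 \left(-2\right) \frac{1}{16 + 28}\right)^{2} = -279969 - \left(158 + 2 \left(-2\right) \frac{1}{44}\right)^{2} = -279969 - \left(158 - \frac{1}{11}\right)^{2} = -279969 - \left(\frac{1737}{11}\right)^{2} = -279969 - \frac{3017169}{121} = - \frac{36893418}{121}$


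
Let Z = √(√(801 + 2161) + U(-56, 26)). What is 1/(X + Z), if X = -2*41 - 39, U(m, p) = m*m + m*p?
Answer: -1/(121 - √(1680 + √2962)) ≈ -0.012602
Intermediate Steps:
U(m, p) = m² + m*p
Z = √(1680 + √2962) (Z = √(√(801 + 2161) - 56*(-56 + 26)) = √(√2962 - 56*(-30)) = √(√2962 + 1680) = √(1680 + √2962) ≈ 41.646)
X = -121 (X = -82 - 39 = -121)
1/(X + Z) = 1/(-121 + √(1680 + √2962))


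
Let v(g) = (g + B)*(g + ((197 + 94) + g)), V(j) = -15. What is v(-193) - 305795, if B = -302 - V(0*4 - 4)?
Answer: -260195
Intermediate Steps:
B = -287 (B = -302 - 1*(-15) = -302 + 15 = -287)
v(g) = (-287 + g)*(291 + 2*g) (v(g) = (g - 287)*(g + ((197 + 94) + g)) = (-287 + g)*(g + (291 + g)) = (-287 + g)*(291 + 2*g))
v(-193) - 305795 = (-83517 - 283*(-193) + 2*(-193)**2) - 305795 = (-83517 + 54619 + 2*37249) - 305795 = (-83517 + 54619 + 74498) - 305795 = 45600 - 305795 = -260195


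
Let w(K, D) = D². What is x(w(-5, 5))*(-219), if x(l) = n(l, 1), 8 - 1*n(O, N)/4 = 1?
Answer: -6132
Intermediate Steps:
n(O, N) = 28 (n(O, N) = 32 - 4*1 = 32 - 4 = 28)
x(l) = 28
x(w(-5, 5))*(-219) = 28*(-219) = -6132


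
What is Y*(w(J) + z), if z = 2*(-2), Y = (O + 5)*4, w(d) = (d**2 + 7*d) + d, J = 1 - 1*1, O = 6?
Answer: -176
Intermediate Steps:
J = 0 (J = 1 - 1 = 0)
w(d) = d**2 + 8*d
Y = 44 (Y = (6 + 5)*4 = 11*4 = 44)
z = -4
Y*(w(J) + z) = 44*(0*(8 + 0) - 4) = 44*(0*8 - 4) = 44*(0 - 4) = 44*(-4) = -176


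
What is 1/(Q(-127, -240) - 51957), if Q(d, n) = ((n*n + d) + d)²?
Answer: 1/3288511759 ≈ 3.0409e-10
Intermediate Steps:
Q(d, n) = (n² + 2*d)² (Q(d, n) = ((n² + d) + d)² = ((d + n²) + d)² = (n² + 2*d)²)
1/(Q(-127, -240) - 51957) = 1/(((-240)² + 2*(-127))² - 51957) = 1/((57600 - 254)² - 51957) = 1/(57346² - 51957) = 1/(3288563716 - 51957) = 1/3288511759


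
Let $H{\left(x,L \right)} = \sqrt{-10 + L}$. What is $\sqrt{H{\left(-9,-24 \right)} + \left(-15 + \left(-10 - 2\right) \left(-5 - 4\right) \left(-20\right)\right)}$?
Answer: $\sqrt{-2175 + i \sqrt{34}} \approx 0.06252 + 46.637 i$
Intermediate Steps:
$\sqrt{H{\left(-9,-24 \right)} + \left(-15 + \left(-10 - 2\right) \left(-5 - 4\right) \left(-20\right)\right)} = \sqrt{\sqrt{-10 - 24} + \left(-15 + \left(-10 - 2\right) \left(-5 - 4\right) \left(-20\right)\right)} = \sqrt{\sqrt{-34} + \left(-15 + \left(-12\right) \left(-9\right) \left(-20\right)\right)} = \sqrt{i \sqrt{34} + \left(-15 + 108 \left(-20\right)\right)} = \sqrt{i \sqrt{34} - 2175} = \sqrt{-2175 + i \sqrt{34}}$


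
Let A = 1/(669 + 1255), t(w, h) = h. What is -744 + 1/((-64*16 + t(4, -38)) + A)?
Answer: -1520207452/2043287 ≈ -744.00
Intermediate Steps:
A = 1/1924 ≈ 0.00051975
-744 + 1/((-64*16 + t(4, -38)) + A) = -744 + 1/((-64*16 - 38) + 1/1924) = -744 + 1/((-1024 - 38) + 1/1924) = -744 + 1/(-1062 + 1/1924) = -744 + 1/(-2043287/1924) = -744 - 1924/2043287 = -1520207452/2043287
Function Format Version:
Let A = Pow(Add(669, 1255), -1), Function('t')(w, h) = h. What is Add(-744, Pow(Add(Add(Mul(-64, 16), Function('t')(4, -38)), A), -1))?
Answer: Rational(-1520207452, 2043287) ≈ -744.00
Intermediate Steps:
A = Rational(1, 1924) (A = Pow(1924, -1) = Rational(1, 1924) ≈ 0.00051975)
Add(-744, Pow(Add(Add(Mul(-64, 16), Function('t')(4, -38)), A), -1)) = Add(-744, Pow(Add(Add(Mul(-64, 16), -38), Rational(1, 1924)), -1)) = Add(-744, Pow(Add(Add(-1024, -38), Rational(1, 1924)), -1)) = Add(-744, Pow(Add(-1062, Rational(1, 1924)), -1)) = Add(-744, Pow(Rational(-2043287, 1924), -1)) = Add(-744, Rational(-1924, 2043287)) = Rational(-1520207452, 2043287)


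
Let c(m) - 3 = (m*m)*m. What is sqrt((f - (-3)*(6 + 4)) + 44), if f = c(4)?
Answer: sqrt(141) ≈ 11.874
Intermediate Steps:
c(m) = 3 + m**3 (c(m) = 3 + (m*m)*m = 3 + m**2*m = 3 + m**3)
f = 67 (f = 3 + 4**3 = 3 + 64 = 67)
sqrt((f - (-3)*(6 + 4)) + 44) = sqrt((67 - (-3)*(6 + 4)) + 44) = sqrt((67 - (-3)*10) + 44) = sqrt((67 - 3*(-10)) + 44) = sqrt((67 + 30) + 44) = sqrt(97 + 44) = sqrt(141)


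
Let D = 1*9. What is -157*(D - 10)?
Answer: 157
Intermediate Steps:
D = 9
-157*(D - 10) = -157*(9 - 10) = -157*(-1) = 157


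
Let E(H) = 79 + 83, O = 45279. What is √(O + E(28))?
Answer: 9*√561 ≈ 213.17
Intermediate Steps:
E(H) = 162
√(O + E(28)) = √(45279 + 162) = √45441 = 9*√561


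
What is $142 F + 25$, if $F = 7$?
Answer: $1019$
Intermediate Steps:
$142 F + 25 = 142 \cdot 7 + 25 = 994 + 25 = 1019$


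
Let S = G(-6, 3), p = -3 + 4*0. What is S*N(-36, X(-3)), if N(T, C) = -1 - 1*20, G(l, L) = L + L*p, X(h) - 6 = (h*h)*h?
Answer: 126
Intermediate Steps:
p = -3 (p = -3 + 0 = -3)
X(h) = 6 + h³ (X(h) = 6 + (h*h)*h = 6 + h²*h = 6 + h³)
G(l, L) = -2*L (G(l, L) = L + L*(-3) = L - 3*L = -2*L)
N(T, C) = -21 (N(T, C) = -1 - 20 = -21)
S = -6 (S = -2*3 = -6)
S*N(-36, X(-3)) = -6*(-21) = 126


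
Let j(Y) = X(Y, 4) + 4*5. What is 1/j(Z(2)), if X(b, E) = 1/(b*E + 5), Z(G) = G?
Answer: 13/261 ≈ 0.049808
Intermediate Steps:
X(b, E) = 1/(5 + E*b) (X(b, E) = 1/(E*b + 5) = 1/(5 + E*b))
j(Y) = 20 + 1/(5 + 4*Y) (j(Y) = 1/(5 + 4*Y) + 4*5 = 1/(5 + 4*Y) + 20 = 20 + 1/(5 + 4*Y))
1/j(Z(2)) = 1/((101 + 80*2)/(5 + 4*2)) = 1/((101 + 160)/(5 + 8)) = 1/(261/13) = 13/261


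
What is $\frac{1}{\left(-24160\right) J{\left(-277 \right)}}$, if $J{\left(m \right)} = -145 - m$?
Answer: $- \frac{1}{3189120} \approx -3.1357 \cdot 10^{-7}$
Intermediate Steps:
$\frac{1}{\left(-24160\right) J{\left(-277 \right)}} = \frac{1}{\left(-24160\right) \left(-145 - -277\right)} = - \frac{1}{24160 \left(-145 + 277\right)} = - \frac{1}{24160 \cdot 132} = \left(- \frac{1}{24160}\right) \frac{1}{132} = - \frac{1}{3189120}$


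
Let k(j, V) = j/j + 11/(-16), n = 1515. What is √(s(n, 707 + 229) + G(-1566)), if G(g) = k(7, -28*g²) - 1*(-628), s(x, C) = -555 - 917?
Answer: I*√13499/4 ≈ 29.046*I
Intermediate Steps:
k(j, V) = 5/16 (k(j, V) = 1 + 11*(-1/16) = 1 - 11/16 = 5/16)
s(x, C) = -1472
G(g) = 10053/16 (G(g) = 5/16 - 1*(-628) = 5/16 + 628 = 10053/16)
√(s(n, 707 + 229) + G(-1566)) = √(-1472 + 10053/16) = √(-13499/16) = I*√13499/4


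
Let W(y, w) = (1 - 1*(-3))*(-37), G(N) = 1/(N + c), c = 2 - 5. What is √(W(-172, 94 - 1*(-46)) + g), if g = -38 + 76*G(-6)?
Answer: 5*I*√70/3 ≈ 13.944*I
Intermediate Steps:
c = -3
G(N) = 1/(-3 + N) (G(N) = 1/(N - 3) = 1/(-3 + N))
g = -418/9 (g = -38 + 76/(-3 - 6) = -38 + 76/(-9) = -38 + 76*(-⅑) = -38 - 76/9 = -418/9 ≈ -46.444)
W(y, w) = -148 (W(y, w) = (1 + 3)*(-37) = 4*(-37) = -148)
√(W(-172, 94 - 1*(-46)) + g) = √(-148 - 418/9) = √(-1750/9) = 5*I*√70/3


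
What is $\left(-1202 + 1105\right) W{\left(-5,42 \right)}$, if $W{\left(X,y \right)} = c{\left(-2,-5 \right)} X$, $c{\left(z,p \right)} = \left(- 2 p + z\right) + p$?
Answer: $1455$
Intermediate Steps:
$c{\left(z,p \right)} = z - p$ ($c{\left(z,p \right)} = \left(z - 2 p\right) + p = z - p$)
$W{\left(X,y \right)} = 3 X$ ($W{\left(X,y \right)} = \left(-2 - -5\right) X = \left(-2 + 5\right) X = 3 X$)
$\left(-1202 + 1105\right) W{\left(-5,42 \right)} = \left(-1202 + 1105\right) 3 \left(-5\right) = \left(-97\right) \left(-15\right) = 1455$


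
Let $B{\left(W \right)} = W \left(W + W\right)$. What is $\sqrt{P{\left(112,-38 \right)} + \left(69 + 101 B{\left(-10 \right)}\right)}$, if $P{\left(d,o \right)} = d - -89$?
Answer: $\sqrt{20470} \approx 143.07$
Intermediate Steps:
$P{\left(d,o \right)} = 89 + d$ ($P{\left(d,o \right)} = d + 89 = 89 + d$)
$B{\left(W \right)} = 2 W^{2}$ ($B{\left(W \right)} = W 2 W = 2 W^{2}$)
$\sqrt{P{\left(112,-38 \right)} + \left(69 + 101 B{\left(-10 \right)}\right)} = \sqrt{\left(89 + 112\right) + \left(69 + 101 \cdot 2 \left(-10\right)^{2}\right)} = \sqrt{201 + \left(69 + 101 \cdot 2 \cdot 100\right)} = \sqrt{201 + \left(69 + 101 \cdot 200\right)} = \sqrt{201 + \left(69 + 20200\right)} = \sqrt{201 + 20269} = \sqrt{20470}$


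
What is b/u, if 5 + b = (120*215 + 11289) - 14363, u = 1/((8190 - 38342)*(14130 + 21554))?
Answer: -24446522896928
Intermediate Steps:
u = -1/1075943968 (u = 1/(-30152*35684) = 1/(-1075943968) = -1/1075943968 ≈ -9.2942e-10)
b = 22721 (b = -5 + ((120*215 + 11289) - 14363) = -5 + ((25800 + 11289) - 14363) = -5 + (37089 - 14363) = -5 + 22726 = 22721)
b/u = 22721/(-1/1075943968) = 22721*(-1075943968) = -24446522896928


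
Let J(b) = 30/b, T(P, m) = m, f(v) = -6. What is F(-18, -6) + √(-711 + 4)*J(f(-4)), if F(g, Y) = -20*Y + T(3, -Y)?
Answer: 126 - 5*I*√707 ≈ 126.0 - 132.95*I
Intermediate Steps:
F(g, Y) = -21*Y (F(g, Y) = -20*Y - Y = -21*Y)
F(-18, -6) + √(-711 + 4)*J(f(-4)) = -21*(-6) + √(-711 + 4)*(30/(-6)) = 126 + √(-707)*(30*(-⅙)) = 126 + (I*√707)*(-5) = 126 - 5*I*√707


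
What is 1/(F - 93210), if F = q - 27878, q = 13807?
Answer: -1/107281 ≈ -9.3213e-6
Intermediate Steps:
F = -14071 (F = 13807 - 27878 = -14071)
1/(F - 93210) = 1/(-14071 - 93210) = 1/(-107281) = -1/107281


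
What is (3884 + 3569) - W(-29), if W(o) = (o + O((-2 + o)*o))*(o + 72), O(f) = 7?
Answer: 8399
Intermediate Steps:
W(o) = (7 + o)*(72 + o) (W(o) = (o + 7)*(o + 72) = (7 + o)*(72 + o))
(3884 + 3569) - W(-29) = (3884 + 3569) - (504 + (-29)² + 79*(-29)) = 7453 - (504 + 841 - 2291) = 7453 - 1*(-946) = 7453 + 946 = 8399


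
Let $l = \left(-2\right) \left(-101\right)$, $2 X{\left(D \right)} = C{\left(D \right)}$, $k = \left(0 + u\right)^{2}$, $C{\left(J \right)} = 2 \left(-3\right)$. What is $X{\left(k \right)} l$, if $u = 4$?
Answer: $-606$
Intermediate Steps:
$C{\left(J \right)} = -6$
$k = 16$ ($k = \left(0 + 4\right)^{2} = 4^{2} = 16$)
$X{\left(D \right)} = -3$ ($X{\left(D \right)} = \frac{1}{2} \left(-6\right) = -3$)
$l = 202$
$X{\left(k \right)} l = \left(-3\right) 202 = -606$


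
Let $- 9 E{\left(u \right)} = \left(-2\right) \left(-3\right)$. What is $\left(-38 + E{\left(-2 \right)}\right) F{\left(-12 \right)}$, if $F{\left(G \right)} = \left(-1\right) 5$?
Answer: $\frac{580}{3} \approx 193.33$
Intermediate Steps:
$F{\left(G \right)} = -5$
$E{\left(u \right)} = - \frac{2}{3}$ ($E{\left(u \right)} = - \frac{\left(-2\right) \left(-3\right)}{9} = \left(- \frac{1}{9}\right) 6 = - \frac{2}{3}$)
$\left(-38 + E{\left(-2 \right)}\right) F{\left(-12 \right)} = \left(-38 - \frac{2}{3}\right) \left(-5\right) = \left(- \frac{116}{3}\right) \left(-5\right) = \frac{580}{3}$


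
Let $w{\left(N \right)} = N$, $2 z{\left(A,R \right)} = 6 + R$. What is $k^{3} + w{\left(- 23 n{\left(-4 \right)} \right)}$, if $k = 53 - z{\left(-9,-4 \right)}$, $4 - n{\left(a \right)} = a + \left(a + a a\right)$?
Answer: $140700$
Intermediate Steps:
$n{\left(a \right)} = 4 - a^{2} - 2 a$ ($n{\left(a \right)} = 4 - \left(a + \left(a + a a\right)\right) = 4 - \left(a + \left(a + a^{2}\right)\right) = 4 - \left(a^{2} + 2 a\right) = 4 - a^{2} - 2 a$)
$z{\left(A,R \right)} = 3 + \frac{R}{2}$ ($z{\left(A,R \right)} = \frac{6 + R}{2} = 3 + \frac{R}{2}$)
$k = 52$ ($k = 53 - \left(3 + \frac{1}{2} \left(-4\right)\right) = 53 - \left(3 - 2\right) = 53 - 1 = 52$)
$k^{3} + w{\left(- 23 n{\left(-4 \right)} \right)} = 52^{3} - 23 \left(4 - \left(-4\right)^{2} - -8\right) = 140608 - 23 \left(4 - 16 + 8\right) = 140608 - -92 = 140608 + 92 = 140700$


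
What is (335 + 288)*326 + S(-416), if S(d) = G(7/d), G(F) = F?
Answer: 84488761/416 ≈ 2.0310e+5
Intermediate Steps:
S(d) = 7/d
(335 + 288)*326 + S(-416) = (335 + 288)*326 + 7/(-416) = 623*326 + 7*(-1/416) = 203098 - 7/416 = 84488761/416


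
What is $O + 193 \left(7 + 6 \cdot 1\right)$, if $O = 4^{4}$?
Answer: $2765$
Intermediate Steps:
$O = 256$
$O + 193 \left(7 + 6 \cdot 1\right) = 256 + 193 \left(7 + 6 \cdot 1\right) = 256 + 193 \left(7 + 6\right) = 256 + 193 \cdot 13 = 256 + 2509 = 2765$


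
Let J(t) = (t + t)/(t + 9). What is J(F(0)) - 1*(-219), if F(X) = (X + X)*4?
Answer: 219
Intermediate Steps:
F(X) = 8*X (F(X) = (2*X)*4 = 8*X)
J(t) = 2*t/(9 + t) (J(t) = (2*t)/(9 + t) = 2*t/(9 + t))
J(F(0)) - 1*(-219) = 2*(8*0)/(9 + 8*0) - 1*(-219) = 2*0/(9 + 0) + 219 = 2*0/9 + 219 = 2*0*(⅑) + 219 = 0 + 219 = 219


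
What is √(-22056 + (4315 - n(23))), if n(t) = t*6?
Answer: I*√17879 ≈ 133.71*I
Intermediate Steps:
n(t) = 6*t
√(-22056 + (4315 - n(23))) = √(-22056 + (4315 - 6*23)) = √(-22056 + (4315 - 1*138)) = √(-22056 + (4315 - 138)) = √(-22056 + 4177) = √(-17879) = I*√17879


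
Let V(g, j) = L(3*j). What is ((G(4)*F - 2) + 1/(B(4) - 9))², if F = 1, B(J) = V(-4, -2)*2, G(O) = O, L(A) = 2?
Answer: 81/25 ≈ 3.2400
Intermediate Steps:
V(g, j) = 2
B(J) = 4 (B(J) = 2*2 = 4)
((G(4)*F - 2) + 1/(B(4) - 9))² = ((4*1 - 2) + 1/(4 - 9))² = ((4 - 2) + 1/(-5))² = (2 - ⅕)² = (9/5)² = 81/25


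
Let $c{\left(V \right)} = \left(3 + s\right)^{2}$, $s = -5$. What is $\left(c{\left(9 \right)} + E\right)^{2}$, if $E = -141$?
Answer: $18769$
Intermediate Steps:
$c{\left(V \right)} = 4$ ($c{\left(V \right)} = \left(3 - 5\right)^{2} = \left(-2\right)^{2} = 4$)
$\left(c{\left(9 \right)} + E\right)^{2} = \left(4 - 141\right)^{2} = \left(-137\right)^{2} = 18769$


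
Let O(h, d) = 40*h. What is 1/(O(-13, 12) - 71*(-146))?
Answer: 1/9846 ≈ 0.00010156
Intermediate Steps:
1/(O(-13, 12) - 71*(-146)) = 1/(40*(-13) - 71*(-146)) = 1/(-520 + 10366) = 1/9846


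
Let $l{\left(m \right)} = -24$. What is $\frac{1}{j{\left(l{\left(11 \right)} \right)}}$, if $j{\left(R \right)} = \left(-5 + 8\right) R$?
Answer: $- \frac{1}{72} \approx -0.013889$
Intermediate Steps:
$j{\left(R \right)} = 3 R$
$\frac{1}{j{\left(l{\left(11 \right)} \right)}} = \frac{1}{3 \left(-24\right)} = \frac{1}{-72} = - \frac{1}{72}$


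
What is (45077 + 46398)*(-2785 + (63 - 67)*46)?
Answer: -271589275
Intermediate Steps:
(45077 + 46398)*(-2785 + (63 - 67)*46) = 91475*(-2785 - 4*46) = 91475*(-2785 - 184) = 91475*(-2969) = -271589275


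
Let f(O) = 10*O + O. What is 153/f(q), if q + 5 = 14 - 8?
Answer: 153/11 ≈ 13.909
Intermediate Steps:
q = 1 (q = -5 + (14 - 8) = -5 + 6 = 1)
f(O) = 11*O
153/f(q) = 153/((11*1)) = 153/11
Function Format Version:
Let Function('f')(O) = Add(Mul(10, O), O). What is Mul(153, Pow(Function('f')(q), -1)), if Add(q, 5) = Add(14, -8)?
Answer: Rational(153, 11) ≈ 13.909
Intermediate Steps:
q = 1 (q = Add(-5, Add(14, -8)) = Add(-5, 6) = 1)
Function('f')(O) = Mul(11, O)
Mul(153, Pow(Function('f')(q), -1)) = Mul(153, Pow(Mul(11, 1), -1)) = Mul(153, Pow(11, -1)) = Mul(153, Rational(1, 11)) = Rational(153, 11)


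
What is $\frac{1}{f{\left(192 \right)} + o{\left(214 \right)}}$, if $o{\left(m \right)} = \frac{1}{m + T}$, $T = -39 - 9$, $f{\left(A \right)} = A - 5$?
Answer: $\frac{166}{31043} \approx 0.0053474$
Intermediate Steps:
$f{\left(A \right)} = -5 + A$
$T = -48$
$o{\left(m \right)} = \frac{1}{-48 + m}$ ($o{\left(m \right)} = \frac{1}{m - 48} = \frac{1}{-48 + m}$)
$\frac{1}{f{\left(192 \right)} + o{\left(214 \right)}} = \frac{1}{\left(-5 + 192\right) + \frac{1}{-48 + 214}} = \frac{1}{187 + \frac{1}{166}} = \frac{1}{\frac{31043}{166}} = \frac{166}{31043}$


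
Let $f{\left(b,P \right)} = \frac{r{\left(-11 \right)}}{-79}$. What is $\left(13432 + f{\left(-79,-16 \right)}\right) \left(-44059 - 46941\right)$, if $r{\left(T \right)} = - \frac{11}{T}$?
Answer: $- \frac{96562557000}{79} \approx -1.2223 \cdot 10^{9}$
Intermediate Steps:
$f{\left(b,P \right)} = - \frac{1}{79}$ ($f{\left(b,P \right)} = \frac{\left(-11\right) \frac{1}{-11}}{-79} = \left(-11\right) \left(- \frac{1}{11}\right) \left(- \frac{1}{79}\right) = 1 \left(- \frac{1}{79}\right) = - \frac{1}{79}$)
$\left(13432 + f{\left(-79,-16 \right)}\right) \left(-44059 - 46941\right) = \left(13432 - \frac{1}{79}\right) \left(-44059 - 46941\right) = \frac{1061127}{79} \left(-91000\right) = - \frac{96562557000}{79}$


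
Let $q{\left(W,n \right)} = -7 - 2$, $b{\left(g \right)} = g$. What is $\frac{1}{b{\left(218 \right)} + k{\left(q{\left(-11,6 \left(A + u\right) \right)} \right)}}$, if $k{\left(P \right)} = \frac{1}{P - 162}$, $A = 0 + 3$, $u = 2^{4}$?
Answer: $\frac{171}{37277} \approx 0.0045873$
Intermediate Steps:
$u = 16$
$A = 3$
$q{\left(W,n \right)} = -9$ ($q{\left(W,n \right)} = -7 - 2 = -9$)
$k{\left(P \right)} = \frac{1}{-162 + P}$
$\frac{1}{b{\left(218 \right)} + k{\left(q{\left(-11,6 \left(A + u\right) \right)} \right)}} = \frac{1}{218 + \frac{1}{-162 - 9}} = \frac{1}{218 + \frac{1}{-171}} = \frac{1}{218 - \frac{1}{171}} = \frac{1}{\frac{37277}{171}} = \frac{171}{37277}$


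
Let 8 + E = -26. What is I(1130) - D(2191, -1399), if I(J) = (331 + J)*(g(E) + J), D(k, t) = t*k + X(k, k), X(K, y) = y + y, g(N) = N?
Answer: 4662083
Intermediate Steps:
E = -34 (E = -8 - 26 = -34)
X(K, y) = 2*y
D(k, t) = 2*k + k*t (D(k, t) = t*k + 2*k = k*t + 2*k = 2*k + k*t)
I(J) = (-34 + J)*(331 + J) (I(J) = (331 + J)*(-34 + J) = (-34 + J)*(331 + J))
I(1130) - D(2191, -1399) = (-11254 + 1130² + 297*1130) - 2191*(2 - 1399) = (-11254 + 1276900 + 335610) - 2191*(-1397) = 1601256 - 1*(-3060827) = 1601256 + 3060827 = 4662083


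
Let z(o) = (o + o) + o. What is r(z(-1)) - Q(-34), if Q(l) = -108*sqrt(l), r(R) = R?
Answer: -3 + 108*I*sqrt(34) ≈ -3.0 + 629.74*I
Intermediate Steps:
z(o) = 3*o (z(o) = 2*o + o = 3*o)
r(z(-1)) - Q(-34) = 3*(-1) - (-108)*sqrt(-34) = -3 - (-108)*I*sqrt(34) = -3 + 108*I*sqrt(34)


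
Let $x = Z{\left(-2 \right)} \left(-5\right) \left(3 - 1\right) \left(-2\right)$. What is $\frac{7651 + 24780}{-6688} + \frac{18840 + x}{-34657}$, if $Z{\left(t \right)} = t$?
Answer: $- \frac{1249695567}{231786016} \approx -5.3916$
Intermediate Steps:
$x = -40$ ($x = \left(-2\right) \left(-5\right) \left(3 - 1\right) \left(-2\right) = 10 \cdot 2 \left(-2\right) = 10 \left(-4\right) = -40$)
$\frac{7651 + 24780}{-6688} + \frac{18840 + x}{-34657} = \frac{7651 + 24780}{-6688} + \frac{18840 - 40}{-34657} = 32431 \left(- \frac{1}{6688}\right) + 18800 \left(- \frac{1}{34657}\right) = - \frac{32431}{6688} - \frac{18800}{34657} = - \frac{1249695567}{231786016}$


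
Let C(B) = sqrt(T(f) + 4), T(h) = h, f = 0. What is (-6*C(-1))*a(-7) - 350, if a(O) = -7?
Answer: -266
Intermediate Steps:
C(B) = 2 (C(B) = sqrt(0 + 4) = sqrt(4) = 2)
(-6*C(-1))*a(-7) - 350 = -6*2*(-7) - 350 = -12*(-7) - 350 = 84 - 350 = -266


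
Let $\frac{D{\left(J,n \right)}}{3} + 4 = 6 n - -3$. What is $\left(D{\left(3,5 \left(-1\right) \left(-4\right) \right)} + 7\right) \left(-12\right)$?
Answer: $-4368$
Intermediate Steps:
$D{\left(J,n \right)} = -3 + 18 n$ ($D{\left(J,n \right)} = -12 + 3 \left(6 n - -3\right) = -12 + 3 \left(6 n + 3\right) = -12 + 3 \left(3 + 6 n\right) = -12 + \left(9 + 18 n\right) = -3 + 18 n$)
$\left(D{\left(3,5 \left(-1\right) \left(-4\right) \right)} + 7\right) \left(-12\right) = \left(\left(-3 + 18 \cdot 5 \left(-1\right) \left(-4\right)\right) + 7\right) \left(-12\right) = \left(\left(-3 + 18 \left(\left(-5\right) \left(-4\right)\right)\right) + 7\right) \left(-12\right) = \left(\left(-3 + 18 \cdot 20\right) + 7\right) \left(-12\right) = \left(\left(-3 + 360\right) + 7\right) \left(-12\right) = \left(357 + 7\right) \left(-12\right) = 364 \left(-12\right) = -4368$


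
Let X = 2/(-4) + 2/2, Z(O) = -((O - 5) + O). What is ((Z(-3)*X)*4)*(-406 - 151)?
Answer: -12254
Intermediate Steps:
Z(O) = 5 - 2*O (Z(O) = -((-5 + O) + O) = -(-5 + 2*O) = 5 - 2*O)
X = ½ (X = 2*(-¼) + 2*(½) = -½ + 1 = ½ ≈ 0.50000)
((Z(-3)*X)*4)*(-406 - 151) = (((5 - 2*(-3))*(½))*4)*(-406 - 151) = (((5 + 6)*(½))*4)*(-557) = ((11*(½))*4)*(-557) = ((11/2)*4)*(-557) = 22*(-557) = -12254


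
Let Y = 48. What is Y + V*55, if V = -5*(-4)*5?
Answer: 5548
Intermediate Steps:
V = 100 (V = 20*5 = 100)
Y + V*55 = 48 + 100*55 = 48 + 5500 = 5548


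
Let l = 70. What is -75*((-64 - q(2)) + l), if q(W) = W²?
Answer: -150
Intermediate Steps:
-75*((-64 - q(2)) + l) = -75*((-64 - 1*2²) + 70) = -75*((-64 - 1*4) + 70) = -75*((-64 - 4) + 70) = -75*(-68 + 70) = -75*2 = -150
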